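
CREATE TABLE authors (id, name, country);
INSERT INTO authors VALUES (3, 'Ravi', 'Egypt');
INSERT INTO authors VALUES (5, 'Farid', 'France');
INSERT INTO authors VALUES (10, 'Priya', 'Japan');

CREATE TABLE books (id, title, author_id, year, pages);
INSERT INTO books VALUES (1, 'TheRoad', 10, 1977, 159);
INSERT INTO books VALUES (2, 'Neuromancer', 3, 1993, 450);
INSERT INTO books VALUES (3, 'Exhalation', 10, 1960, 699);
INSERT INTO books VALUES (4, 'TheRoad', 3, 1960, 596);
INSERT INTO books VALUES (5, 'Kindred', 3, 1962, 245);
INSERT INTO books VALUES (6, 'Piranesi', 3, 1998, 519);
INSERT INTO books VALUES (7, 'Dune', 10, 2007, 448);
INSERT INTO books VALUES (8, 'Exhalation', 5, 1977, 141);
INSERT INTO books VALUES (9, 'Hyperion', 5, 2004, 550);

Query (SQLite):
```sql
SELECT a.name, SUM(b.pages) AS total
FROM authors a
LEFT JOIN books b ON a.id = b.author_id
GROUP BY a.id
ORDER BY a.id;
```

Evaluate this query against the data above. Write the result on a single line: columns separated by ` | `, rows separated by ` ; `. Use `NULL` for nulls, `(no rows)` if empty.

LEFT JOIN keeps every authors row; unmatched ones get NULL for books columns.
Group by authors.id and compute SUM(b.pages). SUM over an all-NULL group is NULL.
  3: ids {2, 4, 5, 6} → SUM(b.pages)=1810
  5: ids {8, 9} → SUM(b.pages)=691
  10: ids {1, 3, 7} → SUM(b.pages)=1306

Ravi | 1810 ; Farid | 691 ; Priya | 1306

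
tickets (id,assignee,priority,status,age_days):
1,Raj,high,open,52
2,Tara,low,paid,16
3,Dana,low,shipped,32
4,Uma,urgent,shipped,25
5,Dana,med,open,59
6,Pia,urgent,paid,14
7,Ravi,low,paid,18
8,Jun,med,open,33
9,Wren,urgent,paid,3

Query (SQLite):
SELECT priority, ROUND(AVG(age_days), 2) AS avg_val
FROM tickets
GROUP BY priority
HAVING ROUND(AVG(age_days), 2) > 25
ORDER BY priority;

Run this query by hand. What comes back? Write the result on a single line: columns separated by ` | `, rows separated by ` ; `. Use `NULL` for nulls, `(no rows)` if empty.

high | 52 ; med | 46

Partition tickets by priority; compute ROUND(AVG(age_days), 2) within each group.
HAVING: keep groups where ROUND(AVG(age_days), 2) > 25.
  high: ids {1} → ROUND(AVG(age_days), 2)=52
  low: ids {2, 3, 7} → ROUND(AVG(age_days), 2)=22
  med: ids {5, 8} → ROUND(AVG(age_days), 2)=46
  urgent: ids {4, 6, 9} → ROUND(AVG(age_days), 2)=14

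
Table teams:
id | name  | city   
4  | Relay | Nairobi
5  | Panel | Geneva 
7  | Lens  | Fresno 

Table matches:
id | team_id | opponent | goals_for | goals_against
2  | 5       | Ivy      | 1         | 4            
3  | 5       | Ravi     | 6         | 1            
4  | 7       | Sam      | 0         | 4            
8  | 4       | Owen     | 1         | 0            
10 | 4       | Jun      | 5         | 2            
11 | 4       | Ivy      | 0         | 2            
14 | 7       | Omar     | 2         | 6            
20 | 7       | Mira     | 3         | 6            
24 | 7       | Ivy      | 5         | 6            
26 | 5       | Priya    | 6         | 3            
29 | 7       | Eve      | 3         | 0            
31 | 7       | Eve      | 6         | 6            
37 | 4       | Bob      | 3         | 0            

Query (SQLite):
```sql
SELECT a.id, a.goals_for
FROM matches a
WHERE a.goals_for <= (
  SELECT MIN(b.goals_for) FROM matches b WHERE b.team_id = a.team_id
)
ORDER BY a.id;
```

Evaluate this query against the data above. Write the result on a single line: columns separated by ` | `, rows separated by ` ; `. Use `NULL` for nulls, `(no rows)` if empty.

For each matches row a, compute MIN(goals_for) over rows sharing a.team_id.
Keep row a if a.goals_for <= that per-group MIN.
  team_id=4: MIN(goals_for) = 0
  team_id=5: MIN(goals_for) = 1
  team_id=7: MIN(goals_for) = 0

2 | 1 ; 4 | 0 ; 11 | 0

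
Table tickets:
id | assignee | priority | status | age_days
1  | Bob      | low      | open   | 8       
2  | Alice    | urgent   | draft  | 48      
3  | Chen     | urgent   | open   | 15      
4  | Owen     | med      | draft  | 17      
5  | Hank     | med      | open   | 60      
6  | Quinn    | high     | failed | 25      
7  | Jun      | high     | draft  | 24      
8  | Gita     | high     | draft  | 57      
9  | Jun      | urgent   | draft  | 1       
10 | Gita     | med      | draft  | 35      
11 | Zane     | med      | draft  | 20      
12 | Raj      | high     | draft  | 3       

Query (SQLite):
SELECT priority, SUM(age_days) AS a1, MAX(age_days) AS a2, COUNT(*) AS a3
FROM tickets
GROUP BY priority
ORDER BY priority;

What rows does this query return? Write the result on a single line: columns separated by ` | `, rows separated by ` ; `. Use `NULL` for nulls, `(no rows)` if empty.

high | 109 | 57 | 4 ; low | 8 | 8 | 1 ; med | 132 | 60 | 4 ; urgent | 64 | 48 | 3

Group tickets by priority.
Per group compute: SUM(age_days), MAX(age_days), COUNT(*).
  high: ids {6, 7, 8, 12} → SUM(age_days)=109, MAX(age_days)=57, COUNT(*)=4
  low: ids {1} → SUM(age_days)=8, MAX(age_days)=8, COUNT(*)=1
  med: ids {4, 5, 10, 11} → SUM(age_days)=132, MAX(age_days)=60, COUNT(*)=4
  urgent: ids {2, 3, 9} → SUM(age_days)=64, MAX(age_days)=48, COUNT(*)=3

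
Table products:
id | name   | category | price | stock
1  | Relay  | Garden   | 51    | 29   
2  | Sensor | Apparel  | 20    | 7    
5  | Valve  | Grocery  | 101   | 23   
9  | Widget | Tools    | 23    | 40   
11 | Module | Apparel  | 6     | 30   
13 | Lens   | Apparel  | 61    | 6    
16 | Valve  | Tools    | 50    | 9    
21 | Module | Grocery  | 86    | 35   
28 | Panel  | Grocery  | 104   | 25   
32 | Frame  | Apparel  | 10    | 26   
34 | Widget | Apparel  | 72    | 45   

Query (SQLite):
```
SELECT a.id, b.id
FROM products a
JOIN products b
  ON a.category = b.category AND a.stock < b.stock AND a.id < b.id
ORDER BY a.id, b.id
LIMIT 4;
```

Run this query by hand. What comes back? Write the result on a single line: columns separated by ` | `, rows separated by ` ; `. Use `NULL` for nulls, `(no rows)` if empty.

Pairs (a,b) with same category, a.stock < b.stock, a.id < b.id.
category groups: Apparel:{2,11,13,32,34} Garden:{1} Grocery:{5,21,28} Tools:{9,16}
Ordered by (a.id, b.id); first 4.

2 | 11 ; 2 | 32 ; 2 | 34 ; 5 | 21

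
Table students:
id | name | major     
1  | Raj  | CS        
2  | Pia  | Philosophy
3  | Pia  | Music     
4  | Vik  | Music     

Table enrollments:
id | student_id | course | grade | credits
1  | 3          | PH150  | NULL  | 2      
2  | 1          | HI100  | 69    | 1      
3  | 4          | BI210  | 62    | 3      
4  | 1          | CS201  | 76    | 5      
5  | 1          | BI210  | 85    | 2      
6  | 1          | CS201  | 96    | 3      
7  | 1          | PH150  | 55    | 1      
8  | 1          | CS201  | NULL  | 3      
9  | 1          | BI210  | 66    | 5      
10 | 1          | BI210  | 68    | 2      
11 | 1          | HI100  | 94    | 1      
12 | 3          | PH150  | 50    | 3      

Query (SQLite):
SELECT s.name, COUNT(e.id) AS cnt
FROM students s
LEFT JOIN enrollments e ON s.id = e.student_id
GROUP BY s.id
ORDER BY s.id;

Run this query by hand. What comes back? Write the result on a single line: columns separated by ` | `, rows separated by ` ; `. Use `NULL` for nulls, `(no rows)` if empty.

Raj | 9 ; Pia | 0 ; Pia | 2 ; Vik | 1

LEFT JOIN keeps every students row; unmatched ones get NULL for enrollments columns.
Group by students.id and compute COUNT(e.id). COUNT(col) of an all-NULL group is 0.
  1: ids {2, 4, 5, 6, 7, 8, 9, 10, 11} → COUNT(e.id)=9
  2: ids {—} → COUNT(e.id)=0
  3: ids {1, 12} → COUNT(e.id)=2
  4: ids {3} → COUNT(e.id)=1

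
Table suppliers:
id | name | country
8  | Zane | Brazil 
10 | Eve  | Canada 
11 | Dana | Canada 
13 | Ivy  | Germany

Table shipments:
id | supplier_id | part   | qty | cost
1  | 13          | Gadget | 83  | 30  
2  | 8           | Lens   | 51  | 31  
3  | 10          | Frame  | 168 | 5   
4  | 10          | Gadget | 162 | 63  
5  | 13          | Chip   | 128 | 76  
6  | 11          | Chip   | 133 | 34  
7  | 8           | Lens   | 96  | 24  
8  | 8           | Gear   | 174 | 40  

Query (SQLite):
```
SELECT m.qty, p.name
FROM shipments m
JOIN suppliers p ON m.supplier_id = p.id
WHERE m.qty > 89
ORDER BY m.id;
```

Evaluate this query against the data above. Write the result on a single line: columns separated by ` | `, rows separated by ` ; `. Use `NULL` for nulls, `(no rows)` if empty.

168 | Eve ; 162 | Eve ; 128 | Ivy ; 133 | Dana ; 96 | Zane ; 174 | Zane

Each shipments row matches the suppliers row where supplier_id = suppliers.id.
Then keep rows with m.qty > 89.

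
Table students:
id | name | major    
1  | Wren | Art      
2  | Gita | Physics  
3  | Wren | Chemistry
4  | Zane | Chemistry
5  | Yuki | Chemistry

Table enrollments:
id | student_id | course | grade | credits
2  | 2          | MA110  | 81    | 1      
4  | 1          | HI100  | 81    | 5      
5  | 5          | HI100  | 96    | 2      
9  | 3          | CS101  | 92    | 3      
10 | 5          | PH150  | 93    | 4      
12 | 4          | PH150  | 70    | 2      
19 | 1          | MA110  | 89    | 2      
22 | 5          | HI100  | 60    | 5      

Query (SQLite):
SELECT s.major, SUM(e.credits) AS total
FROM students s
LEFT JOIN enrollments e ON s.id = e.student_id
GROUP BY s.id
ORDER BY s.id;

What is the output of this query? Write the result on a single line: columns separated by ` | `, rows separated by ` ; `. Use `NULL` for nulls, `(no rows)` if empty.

Art | 7 ; Physics | 1 ; Chemistry | 3 ; Chemistry | 2 ; Chemistry | 11

LEFT JOIN keeps every students row; unmatched ones get NULL for enrollments columns.
Group by students.id and compute SUM(e.credits). SUM over an all-NULL group is NULL.
  1: ids {4, 19} → SUM(e.credits)=7
  2: ids {2} → SUM(e.credits)=1
  3: ids {9} → SUM(e.credits)=3
  4: ids {12} → SUM(e.credits)=2
  5: ids {5, 10, 22} → SUM(e.credits)=11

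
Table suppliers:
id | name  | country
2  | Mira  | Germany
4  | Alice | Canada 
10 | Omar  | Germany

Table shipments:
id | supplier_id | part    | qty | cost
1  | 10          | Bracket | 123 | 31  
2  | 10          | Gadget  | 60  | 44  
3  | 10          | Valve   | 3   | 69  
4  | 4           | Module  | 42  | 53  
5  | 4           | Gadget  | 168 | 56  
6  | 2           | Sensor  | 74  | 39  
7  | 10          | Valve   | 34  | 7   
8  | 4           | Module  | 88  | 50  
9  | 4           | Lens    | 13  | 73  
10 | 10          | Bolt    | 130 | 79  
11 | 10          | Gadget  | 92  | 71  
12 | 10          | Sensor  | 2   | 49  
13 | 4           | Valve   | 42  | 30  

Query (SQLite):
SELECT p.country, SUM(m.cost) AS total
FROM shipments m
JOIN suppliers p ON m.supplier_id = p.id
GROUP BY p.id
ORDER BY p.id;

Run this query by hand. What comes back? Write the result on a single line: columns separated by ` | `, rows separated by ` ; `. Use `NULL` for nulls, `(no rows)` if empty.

Join each shipments row to its suppliers via supplier_id.
Group joined rows by suppliers.id; compute SUM(m.cost) per group.
  2: ids {6} → SUM(m.cost)=39
  4: ids {4, 5, 8, 9, 13} → SUM(m.cost)=262
  10: ids {1, 2, 3, 7, 10, 11, 12} → SUM(m.cost)=350

Germany | 39 ; Canada | 262 ; Germany | 350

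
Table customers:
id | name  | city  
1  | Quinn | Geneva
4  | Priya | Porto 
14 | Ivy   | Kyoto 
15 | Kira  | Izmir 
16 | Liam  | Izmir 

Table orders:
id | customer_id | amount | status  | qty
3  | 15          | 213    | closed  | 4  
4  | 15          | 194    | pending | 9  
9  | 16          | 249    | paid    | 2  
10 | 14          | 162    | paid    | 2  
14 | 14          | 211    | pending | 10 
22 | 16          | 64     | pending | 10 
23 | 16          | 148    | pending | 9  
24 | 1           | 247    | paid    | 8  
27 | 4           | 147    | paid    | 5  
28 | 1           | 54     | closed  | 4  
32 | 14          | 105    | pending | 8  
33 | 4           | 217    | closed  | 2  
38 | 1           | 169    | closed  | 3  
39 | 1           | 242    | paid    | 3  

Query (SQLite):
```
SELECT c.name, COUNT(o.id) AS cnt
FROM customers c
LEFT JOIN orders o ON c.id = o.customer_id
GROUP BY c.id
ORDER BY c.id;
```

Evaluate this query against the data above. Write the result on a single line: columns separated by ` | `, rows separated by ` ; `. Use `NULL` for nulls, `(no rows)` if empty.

LEFT JOIN keeps every customers row; unmatched ones get NULL for orders columns.
Group by customers.id and compute COUNT(o.id). COUNT(col) of an all-NULL group is 0.
  1: ids {24, 28, 38, 39} → COUNT(o.id)=4
  4: ids {27, 33} → COUNT(o.id)=2
  14: ids {10, 14, 32} → COUNT(o.id)=3
  15: ids {3, 4} → COUNT(o.id)=2
  16: ids {9, 22, 23} → COUNT(o.id)=3

Quinn | 4 ; Priya | 2 ; Ivy | 3 ; Kira | 2 ; Liam | 3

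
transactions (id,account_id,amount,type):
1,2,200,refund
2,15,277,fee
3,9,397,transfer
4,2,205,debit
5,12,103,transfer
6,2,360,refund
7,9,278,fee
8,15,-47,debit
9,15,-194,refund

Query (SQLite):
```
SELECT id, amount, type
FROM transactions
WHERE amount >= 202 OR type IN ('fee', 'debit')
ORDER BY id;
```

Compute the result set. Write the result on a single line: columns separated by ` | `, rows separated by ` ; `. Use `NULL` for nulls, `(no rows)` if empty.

2 | 277 | fee ; 3 | 397 | transfer ; 4 | 205 | debit ; 6 | 360 | refund ; 7 | 278 | fee ; 8 | -47 | debit

amount >= 202: ids {2, 3, 4, 6, 7}
type IN ('fee', 'debit'): ids {2, 4, 7, 8}
Combine with OR.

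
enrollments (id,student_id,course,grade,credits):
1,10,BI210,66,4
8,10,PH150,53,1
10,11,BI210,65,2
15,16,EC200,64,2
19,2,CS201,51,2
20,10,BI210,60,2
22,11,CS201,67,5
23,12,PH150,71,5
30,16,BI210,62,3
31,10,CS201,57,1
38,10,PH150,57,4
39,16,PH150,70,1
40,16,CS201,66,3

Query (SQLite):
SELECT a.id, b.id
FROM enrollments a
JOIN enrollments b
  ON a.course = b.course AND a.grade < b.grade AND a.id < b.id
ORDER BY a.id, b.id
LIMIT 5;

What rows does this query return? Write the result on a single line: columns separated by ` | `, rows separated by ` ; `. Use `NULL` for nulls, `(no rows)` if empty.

Pairs (a,b) with same course, a.grade < b.grade, a.id < b.id.
course groups: BI210:{1,10,20,30} CS201:{19,22,31,40} EC200:{15} PH150:{8,23,38,39}
Ordered by (a.id, b.id); first 5.

8 | 23 ; 8 | 38 ; 8 | 39 ; 19 | 22 ; 19 | 31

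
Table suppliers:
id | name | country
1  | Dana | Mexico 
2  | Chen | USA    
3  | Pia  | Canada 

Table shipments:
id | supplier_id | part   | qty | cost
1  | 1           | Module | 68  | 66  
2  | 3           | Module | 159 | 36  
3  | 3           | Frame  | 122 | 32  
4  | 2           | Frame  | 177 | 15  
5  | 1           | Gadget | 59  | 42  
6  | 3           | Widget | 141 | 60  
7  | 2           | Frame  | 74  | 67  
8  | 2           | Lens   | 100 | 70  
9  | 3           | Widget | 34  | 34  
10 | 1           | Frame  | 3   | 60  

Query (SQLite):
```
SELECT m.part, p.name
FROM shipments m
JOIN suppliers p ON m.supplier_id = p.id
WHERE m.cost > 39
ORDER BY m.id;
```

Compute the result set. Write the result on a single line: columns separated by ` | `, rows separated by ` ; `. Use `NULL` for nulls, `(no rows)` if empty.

Each shipments row matches the suppliers row where supplier_id = suppliers.id.
Then keep rows with m.cost > 39.

Module | Dana ; Gadget | Dana ; Widget | Pia ; Frame | Chen ; Lens | Chen ; Frame | Dana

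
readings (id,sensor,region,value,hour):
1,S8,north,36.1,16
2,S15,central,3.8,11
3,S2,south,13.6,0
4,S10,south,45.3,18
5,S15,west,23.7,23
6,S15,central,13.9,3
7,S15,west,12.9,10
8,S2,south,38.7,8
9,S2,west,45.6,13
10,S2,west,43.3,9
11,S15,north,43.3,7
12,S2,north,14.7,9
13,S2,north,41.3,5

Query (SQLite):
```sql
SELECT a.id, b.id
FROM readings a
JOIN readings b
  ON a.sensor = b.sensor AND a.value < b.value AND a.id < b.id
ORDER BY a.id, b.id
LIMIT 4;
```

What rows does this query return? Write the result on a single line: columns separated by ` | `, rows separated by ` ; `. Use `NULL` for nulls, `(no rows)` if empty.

Pairs (a,b) with same sensor, a.value < b.value, a.id < b.id.
sensor groups: S10:{4} S15:{2,5,6,7,11} S2:{3,8,9,10,12,13} S8:{1}
Ordered by (a.id, b.id); first 4.

2 | 5 ; 2 | 6 ; 2 | 7 ; 2 | 11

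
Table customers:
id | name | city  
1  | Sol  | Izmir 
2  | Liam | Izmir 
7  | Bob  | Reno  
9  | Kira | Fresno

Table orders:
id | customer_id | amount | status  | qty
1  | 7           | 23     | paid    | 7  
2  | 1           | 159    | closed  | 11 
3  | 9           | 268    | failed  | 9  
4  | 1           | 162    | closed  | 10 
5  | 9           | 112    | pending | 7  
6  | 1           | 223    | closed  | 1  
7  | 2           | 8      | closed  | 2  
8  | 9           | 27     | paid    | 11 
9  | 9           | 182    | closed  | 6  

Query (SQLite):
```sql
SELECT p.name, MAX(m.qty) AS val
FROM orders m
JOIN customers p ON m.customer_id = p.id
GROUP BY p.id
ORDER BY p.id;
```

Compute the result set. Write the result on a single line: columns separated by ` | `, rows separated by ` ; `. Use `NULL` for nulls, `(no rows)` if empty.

Sol | 11 ; Liam | 2 ; Bob | 7 ; Kira | 11

Join each orders row to its customers via customer_id.
Group joined rows by customers.id; compute MAX(m.qty) per group.
  1: ids {2, 4, 6} → MAX(m.qty)=11
  2: ids {7} → MAX(m.qty)=2
  7: ids {1} → MAX(m.qty)=7
  9: ids {3, 5, 8, 9} → MAX(m.qty)=11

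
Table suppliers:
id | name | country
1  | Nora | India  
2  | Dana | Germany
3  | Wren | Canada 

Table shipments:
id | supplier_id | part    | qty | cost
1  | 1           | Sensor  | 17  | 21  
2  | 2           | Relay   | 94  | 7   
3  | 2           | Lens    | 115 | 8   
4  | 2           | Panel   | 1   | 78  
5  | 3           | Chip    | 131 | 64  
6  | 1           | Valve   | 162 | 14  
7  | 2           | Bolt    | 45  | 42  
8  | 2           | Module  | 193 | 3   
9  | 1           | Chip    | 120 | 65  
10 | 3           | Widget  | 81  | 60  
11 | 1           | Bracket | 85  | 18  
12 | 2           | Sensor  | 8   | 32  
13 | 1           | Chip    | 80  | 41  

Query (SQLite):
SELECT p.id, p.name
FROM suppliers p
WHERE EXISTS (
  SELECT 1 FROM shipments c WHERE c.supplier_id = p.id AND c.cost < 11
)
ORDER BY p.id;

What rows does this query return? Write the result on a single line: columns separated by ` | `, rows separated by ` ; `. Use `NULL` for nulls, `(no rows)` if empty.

2 | Dana

For each suppliers row, check whether any shipments with matching supplier_id has cost < 11.
Keep rows where that is true.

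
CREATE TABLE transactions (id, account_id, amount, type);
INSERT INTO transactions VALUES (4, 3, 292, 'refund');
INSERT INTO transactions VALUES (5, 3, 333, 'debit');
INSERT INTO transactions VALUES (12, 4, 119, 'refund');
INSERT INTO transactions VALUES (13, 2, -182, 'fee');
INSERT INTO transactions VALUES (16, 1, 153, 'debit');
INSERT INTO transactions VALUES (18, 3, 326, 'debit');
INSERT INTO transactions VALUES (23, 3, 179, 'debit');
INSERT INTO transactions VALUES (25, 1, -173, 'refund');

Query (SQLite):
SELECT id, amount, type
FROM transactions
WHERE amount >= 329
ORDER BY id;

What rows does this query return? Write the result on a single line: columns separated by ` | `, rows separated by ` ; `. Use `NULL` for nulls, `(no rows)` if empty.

5 | 333 | debit

amount >= 329: ids {5}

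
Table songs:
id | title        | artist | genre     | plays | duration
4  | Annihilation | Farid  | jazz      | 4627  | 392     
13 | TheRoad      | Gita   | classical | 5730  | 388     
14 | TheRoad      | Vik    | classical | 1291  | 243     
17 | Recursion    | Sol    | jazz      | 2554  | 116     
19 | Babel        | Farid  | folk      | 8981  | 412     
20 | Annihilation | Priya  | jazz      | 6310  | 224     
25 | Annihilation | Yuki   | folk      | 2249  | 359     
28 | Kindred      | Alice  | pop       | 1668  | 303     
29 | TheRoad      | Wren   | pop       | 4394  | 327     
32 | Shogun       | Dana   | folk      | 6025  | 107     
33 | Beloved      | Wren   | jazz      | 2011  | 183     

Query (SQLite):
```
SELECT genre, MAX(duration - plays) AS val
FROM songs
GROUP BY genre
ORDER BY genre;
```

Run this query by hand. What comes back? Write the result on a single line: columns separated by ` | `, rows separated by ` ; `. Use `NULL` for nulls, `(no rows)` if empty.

For each row compute duration - plays.
Group by genre; take MAX of the expression per group.
  classical: ids {13, 14} → MAX(duration - plays)=-1048
  folk: ids {19, 25, 32} → MAX(duration - plays)=-1890
  jazz: ids {4, 17, 20, 33} → MAX(duration - plays)=-1828
  pop: ids {28, 29} → MAX(duration - plays)=-1365

classical | -1048 ; folk | -1890 ; jazz | -1828 ; pop | -1365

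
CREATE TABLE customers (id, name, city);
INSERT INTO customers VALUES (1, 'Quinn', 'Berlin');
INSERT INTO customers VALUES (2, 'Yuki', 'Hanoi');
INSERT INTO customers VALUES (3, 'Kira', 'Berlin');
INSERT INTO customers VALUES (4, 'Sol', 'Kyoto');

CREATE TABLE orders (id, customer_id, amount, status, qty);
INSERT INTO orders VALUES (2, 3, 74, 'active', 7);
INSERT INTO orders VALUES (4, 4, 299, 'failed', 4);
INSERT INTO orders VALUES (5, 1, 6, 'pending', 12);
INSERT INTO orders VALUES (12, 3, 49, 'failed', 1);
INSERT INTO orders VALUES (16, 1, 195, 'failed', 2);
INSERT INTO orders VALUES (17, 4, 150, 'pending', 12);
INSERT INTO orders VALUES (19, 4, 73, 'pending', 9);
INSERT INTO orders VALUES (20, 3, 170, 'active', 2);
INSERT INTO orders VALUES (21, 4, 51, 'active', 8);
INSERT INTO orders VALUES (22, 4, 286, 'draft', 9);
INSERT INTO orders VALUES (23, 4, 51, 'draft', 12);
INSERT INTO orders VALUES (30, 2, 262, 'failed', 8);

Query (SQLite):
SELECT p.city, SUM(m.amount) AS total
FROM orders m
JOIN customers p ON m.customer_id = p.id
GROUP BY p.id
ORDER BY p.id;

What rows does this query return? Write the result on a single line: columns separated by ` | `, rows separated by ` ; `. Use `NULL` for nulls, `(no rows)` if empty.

Join each orders row to its customers via customer_id.
Group joined rows by customers.id; compute SUM(m.amount) per group.
  1: ids {5, 16} → SUM(m.amount)=201
  2: ids {30} → SUM(m.amount)=262
  3: ids {2, 12, 20} → SUM(m.amount)=293
  4: ids {4, 17, 19, 21, 22, 23} → SUM(m.amount)=910

Berlin | 201 ; Hanoi | 262 ; Berlin | 293 ; Kyoto | 910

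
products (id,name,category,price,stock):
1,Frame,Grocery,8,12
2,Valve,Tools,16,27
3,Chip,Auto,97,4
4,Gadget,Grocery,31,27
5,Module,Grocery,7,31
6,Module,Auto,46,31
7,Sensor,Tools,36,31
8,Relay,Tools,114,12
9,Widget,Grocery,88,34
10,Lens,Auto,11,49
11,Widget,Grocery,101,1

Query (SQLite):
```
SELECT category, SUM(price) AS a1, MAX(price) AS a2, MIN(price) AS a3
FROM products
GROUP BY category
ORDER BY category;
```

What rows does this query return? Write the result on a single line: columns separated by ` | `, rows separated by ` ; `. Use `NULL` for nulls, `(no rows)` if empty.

Auto | 154 | 97 | 11 ; Grocery | 235 | 101 | 7 ; Tools | 166 | 114 | 16

Group products by category.
Per group compute: SUM(price), MAX(price), MIN(price).
  Auto: ids {3, 6, 10} → SUM(price)=154, MAX(price)=97, MIN(price)=11
  Grocery: ids {1, 4, 5, 9, 11} → SUM(price)=235, MAX(price)=101, MIN(price)=7
  Tools: ids {2, 7, 8} → SUM(price)=166, MAX(price)=114, MIN(price)=16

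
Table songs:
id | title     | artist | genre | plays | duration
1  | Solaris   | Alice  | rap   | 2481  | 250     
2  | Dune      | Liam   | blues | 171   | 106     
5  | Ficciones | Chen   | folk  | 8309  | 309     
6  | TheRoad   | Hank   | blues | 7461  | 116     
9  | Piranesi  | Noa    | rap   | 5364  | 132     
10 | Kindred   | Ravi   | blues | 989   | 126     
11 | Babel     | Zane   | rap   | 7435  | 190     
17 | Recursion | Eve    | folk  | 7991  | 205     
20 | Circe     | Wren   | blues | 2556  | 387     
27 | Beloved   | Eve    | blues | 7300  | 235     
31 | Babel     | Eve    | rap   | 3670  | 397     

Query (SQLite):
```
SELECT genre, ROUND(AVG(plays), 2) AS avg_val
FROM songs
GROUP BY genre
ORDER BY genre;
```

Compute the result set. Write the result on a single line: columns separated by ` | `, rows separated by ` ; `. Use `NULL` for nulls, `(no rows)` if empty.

Partition songs by genre; compute ROUND(AVG(plays), 2) within each group.
  blues: ids {2, 6, 10, 20, 27} → ROUND(AVG(plays), 2)=3695.4
  folk: ids {5, 17} → ROUND(AVG(plays), 2)=8150
  rap: ids {1, 9, 11, 31} → ROUND(AVG(plays), 2)=4737.5

blues | 3695.4 ; folk | 8150 ; rap | 4737.5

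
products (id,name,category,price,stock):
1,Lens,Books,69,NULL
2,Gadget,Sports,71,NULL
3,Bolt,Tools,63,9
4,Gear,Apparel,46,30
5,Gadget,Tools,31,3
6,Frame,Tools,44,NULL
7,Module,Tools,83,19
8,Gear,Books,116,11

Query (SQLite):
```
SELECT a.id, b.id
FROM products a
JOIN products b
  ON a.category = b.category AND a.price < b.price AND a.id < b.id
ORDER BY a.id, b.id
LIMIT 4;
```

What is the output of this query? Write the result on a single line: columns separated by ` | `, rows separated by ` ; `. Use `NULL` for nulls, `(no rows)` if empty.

1 | 8 ; 3 | 7 ; 5 | 6 ; 5 | 7

Pairs (a,b) with same category, a.price < b.price, a.id < b.id.
category groups: Apparel:{4} Books:{1,8} Sports:{2} Tools:{3,5,6,7}
Ordered by (a.id, b.id); first 4.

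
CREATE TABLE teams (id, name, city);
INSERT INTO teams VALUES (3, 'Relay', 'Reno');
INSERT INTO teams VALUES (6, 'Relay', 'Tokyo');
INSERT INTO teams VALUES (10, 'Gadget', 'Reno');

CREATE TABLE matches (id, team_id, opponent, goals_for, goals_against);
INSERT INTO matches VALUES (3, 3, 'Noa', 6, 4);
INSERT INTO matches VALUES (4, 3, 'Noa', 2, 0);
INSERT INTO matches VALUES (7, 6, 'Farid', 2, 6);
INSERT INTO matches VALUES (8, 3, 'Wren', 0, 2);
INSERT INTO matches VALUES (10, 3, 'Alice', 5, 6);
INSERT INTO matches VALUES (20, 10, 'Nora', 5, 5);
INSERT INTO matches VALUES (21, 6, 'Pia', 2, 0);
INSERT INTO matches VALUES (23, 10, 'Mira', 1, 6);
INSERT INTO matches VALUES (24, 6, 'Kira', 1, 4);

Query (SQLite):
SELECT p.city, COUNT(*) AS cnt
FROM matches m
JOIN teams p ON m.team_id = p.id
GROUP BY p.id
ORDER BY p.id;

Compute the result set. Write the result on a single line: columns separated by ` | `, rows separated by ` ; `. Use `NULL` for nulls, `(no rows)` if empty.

Join each matches row to its teams via team_id.
Group joined rows by teams.id; compute COUNT(*) per group.
  3: ids {3, 4, 8, 10} → COUNT(*)=4
  6: ids {7, 21, 24} → COUNT(*)=3
  10: ids {20, 23} → COUNT(*)=2

Reno | 4 ; Tokyo | 3 ; Reno | 2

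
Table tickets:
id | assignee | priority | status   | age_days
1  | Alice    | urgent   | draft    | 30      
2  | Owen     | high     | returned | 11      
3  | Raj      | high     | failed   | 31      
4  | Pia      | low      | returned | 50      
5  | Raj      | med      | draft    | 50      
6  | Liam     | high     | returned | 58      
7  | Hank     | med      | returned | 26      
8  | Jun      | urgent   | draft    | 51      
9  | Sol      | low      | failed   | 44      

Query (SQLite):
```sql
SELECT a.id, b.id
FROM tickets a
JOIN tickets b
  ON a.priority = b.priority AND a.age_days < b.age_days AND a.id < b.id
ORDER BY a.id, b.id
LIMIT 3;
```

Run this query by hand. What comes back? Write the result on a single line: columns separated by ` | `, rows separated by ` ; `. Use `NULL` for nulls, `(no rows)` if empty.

1 | 8 ; 2 | 3 ; 2 | 6

Pairs (a,b) with same priority, a.age_days < b.age_days, a.id < b.id.
priority groups: high:{2,3,6} low:{4,9} med:{5,7} urgent:{1,8}
Ordered by (a.id, b.id); first 3.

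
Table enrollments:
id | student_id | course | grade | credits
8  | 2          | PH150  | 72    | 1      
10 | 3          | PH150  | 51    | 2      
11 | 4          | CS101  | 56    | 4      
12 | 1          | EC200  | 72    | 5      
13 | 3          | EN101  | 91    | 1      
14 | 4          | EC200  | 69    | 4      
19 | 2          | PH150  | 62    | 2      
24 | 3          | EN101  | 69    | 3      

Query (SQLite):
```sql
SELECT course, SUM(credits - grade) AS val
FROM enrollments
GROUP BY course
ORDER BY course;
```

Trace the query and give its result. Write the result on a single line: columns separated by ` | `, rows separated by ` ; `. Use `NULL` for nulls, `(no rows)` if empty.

CS101 | -52 ; EC200 | -132 ; EN101 | -156 ; PH150 | -180

For each row compute credits - grade.
Group by course; take SUM of the expression per group.
  CS101: ids {11} → SUM(credits - grade)=-52
  EC200: ids {12, 14} → SUM(credits - grade)=-132
  EN101: ids {13, 24} → SUM(credits - grade)=-156
  PH150: ids {8, 10, 19} → SUM(credits - grade)=-180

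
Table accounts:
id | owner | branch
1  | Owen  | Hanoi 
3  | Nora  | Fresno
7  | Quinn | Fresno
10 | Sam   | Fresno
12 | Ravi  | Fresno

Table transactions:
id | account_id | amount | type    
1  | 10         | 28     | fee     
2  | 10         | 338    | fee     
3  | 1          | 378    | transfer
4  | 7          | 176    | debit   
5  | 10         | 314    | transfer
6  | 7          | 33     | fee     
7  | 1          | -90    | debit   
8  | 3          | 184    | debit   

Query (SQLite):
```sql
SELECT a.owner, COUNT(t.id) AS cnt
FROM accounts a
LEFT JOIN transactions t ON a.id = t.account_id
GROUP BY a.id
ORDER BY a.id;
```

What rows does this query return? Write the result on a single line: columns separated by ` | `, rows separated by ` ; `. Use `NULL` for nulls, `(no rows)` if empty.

LEFT JOIN keeps every accounts row; unmatched ones get NULL for transactions columns.
Group by accounts.id and compute COUNT(t.id). COUNT(col) of an all-NULL group is 0.
  1: ids {3, 7} → COUNT(t.id)=2
  3: ids {8} → COUNT(t.id)=1
  7: ids {4, 6} → COUNT(t.id)=2
  10: ids {1, 2, 5} → COUNT(t.id)=3
  12: ids {—} → COUNT(t.id)=0

Owen | 2 ; Nora | 1 ; Quinn | 2 ; Sam | 3 ; Ravi | 0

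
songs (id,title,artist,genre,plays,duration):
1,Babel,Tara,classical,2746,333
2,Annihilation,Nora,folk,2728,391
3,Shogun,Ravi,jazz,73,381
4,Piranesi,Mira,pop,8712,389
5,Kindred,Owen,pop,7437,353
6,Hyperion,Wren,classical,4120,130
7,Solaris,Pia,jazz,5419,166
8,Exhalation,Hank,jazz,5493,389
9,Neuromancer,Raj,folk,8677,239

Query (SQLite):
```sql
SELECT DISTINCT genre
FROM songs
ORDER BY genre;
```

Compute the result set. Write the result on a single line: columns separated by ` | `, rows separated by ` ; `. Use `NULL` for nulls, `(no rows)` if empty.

Collect distinct genre values from songs.

classical ; folk ; jazz ; pop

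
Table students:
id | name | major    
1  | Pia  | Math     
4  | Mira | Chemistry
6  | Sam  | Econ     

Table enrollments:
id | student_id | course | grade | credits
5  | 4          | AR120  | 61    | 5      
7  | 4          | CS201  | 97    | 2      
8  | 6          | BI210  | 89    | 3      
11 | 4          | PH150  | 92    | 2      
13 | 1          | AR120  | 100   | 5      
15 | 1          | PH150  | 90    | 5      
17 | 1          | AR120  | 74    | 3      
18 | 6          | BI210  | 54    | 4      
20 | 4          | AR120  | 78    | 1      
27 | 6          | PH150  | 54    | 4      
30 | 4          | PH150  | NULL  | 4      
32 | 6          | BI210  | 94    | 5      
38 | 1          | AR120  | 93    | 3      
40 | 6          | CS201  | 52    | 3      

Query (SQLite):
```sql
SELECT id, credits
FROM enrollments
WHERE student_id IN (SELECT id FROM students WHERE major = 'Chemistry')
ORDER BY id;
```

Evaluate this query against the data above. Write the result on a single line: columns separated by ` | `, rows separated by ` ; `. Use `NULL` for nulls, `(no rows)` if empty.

5 | 5 ; 7 | 2 ; 11 | 2 ; 20 | 1 ; 30 | 4

Inner query: students.id where major = 'Chemistry'.
Outer: keep enrollments rows whose student_id is in that set.
Inner query → {4}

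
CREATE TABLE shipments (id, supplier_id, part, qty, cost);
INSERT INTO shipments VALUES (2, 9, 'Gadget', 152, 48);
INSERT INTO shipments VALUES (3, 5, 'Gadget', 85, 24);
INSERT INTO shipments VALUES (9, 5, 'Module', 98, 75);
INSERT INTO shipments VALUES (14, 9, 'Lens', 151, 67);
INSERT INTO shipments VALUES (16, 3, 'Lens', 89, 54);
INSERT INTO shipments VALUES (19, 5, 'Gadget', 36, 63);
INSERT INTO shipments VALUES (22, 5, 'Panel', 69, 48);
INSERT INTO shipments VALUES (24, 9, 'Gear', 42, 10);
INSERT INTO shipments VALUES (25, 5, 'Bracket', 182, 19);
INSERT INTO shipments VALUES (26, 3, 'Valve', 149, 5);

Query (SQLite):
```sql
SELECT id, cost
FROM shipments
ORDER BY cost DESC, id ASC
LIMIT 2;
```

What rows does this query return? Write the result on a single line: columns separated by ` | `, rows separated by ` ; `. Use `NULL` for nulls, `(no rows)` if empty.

Sort by cost desc, tiebreak id asc: (75, id=9), (67, id=14), (63, id=19), (54, id=16), (48, id=2) …. Take first 2.

9 | 75 ; 14 | 67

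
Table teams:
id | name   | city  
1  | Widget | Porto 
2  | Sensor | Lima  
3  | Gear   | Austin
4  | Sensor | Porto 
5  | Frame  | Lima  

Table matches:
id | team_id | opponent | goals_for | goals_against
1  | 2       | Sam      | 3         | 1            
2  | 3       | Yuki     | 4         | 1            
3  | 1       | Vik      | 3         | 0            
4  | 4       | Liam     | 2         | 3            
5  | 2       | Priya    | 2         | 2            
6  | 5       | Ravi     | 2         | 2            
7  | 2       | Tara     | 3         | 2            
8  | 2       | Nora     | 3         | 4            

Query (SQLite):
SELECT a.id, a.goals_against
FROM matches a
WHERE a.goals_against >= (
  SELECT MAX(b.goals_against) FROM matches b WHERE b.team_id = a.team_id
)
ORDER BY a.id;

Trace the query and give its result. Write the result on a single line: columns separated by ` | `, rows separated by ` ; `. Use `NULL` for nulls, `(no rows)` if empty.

2 | 1 ; 3 | 0 ; 4 | 3 ; 6 | 2 ; 8 | 4

For each matches row a, compute MAX(goals_against) over rows sharing a.team_id.
Keep row a if a.goals_against >= that per-group MAX.
  team_id=1: MAX(goals_against) = 0
  team_id=2: MAX(goals_against) = 4
  team_id=3: MAX(goals_against) = 1
  team_id=4: MAX(goals_against) = 3
  team_id=5: MAX(goals_against) = 2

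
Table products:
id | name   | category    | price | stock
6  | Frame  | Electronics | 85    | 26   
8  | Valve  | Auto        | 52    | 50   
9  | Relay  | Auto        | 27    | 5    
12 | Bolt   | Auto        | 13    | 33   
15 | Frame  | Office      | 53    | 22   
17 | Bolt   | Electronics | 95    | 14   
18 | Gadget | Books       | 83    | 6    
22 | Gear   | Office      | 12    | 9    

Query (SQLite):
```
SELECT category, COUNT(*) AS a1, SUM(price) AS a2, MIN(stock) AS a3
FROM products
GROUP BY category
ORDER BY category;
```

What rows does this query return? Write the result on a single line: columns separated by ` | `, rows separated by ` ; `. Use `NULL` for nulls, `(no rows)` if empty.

Auto | 3 | 92 | 5 ; Books | 1 | 83 | 6 ; Electronics | 2 | 180 | 14 ; Office | 2 | 65 | 9

Group products by category.
Per group compute: COUNT(*), SUM(price), MIN(stock).
  Auto: ids {8, 9, 12} → COUNT(*)=3, SUM(price)=92, MIN(stock)=5
  Books: ids {18} → COUNT(*)=1, SUM(price)=83, MIN(stock)=6
  Electronics: ids {6, 17} → COUNT(*)=2, SUM(price)=180, MIN(stock)=14
  Office: ids {15, 22} → COUNT(*)=2, SUM(price)=65, MIN(stock)=9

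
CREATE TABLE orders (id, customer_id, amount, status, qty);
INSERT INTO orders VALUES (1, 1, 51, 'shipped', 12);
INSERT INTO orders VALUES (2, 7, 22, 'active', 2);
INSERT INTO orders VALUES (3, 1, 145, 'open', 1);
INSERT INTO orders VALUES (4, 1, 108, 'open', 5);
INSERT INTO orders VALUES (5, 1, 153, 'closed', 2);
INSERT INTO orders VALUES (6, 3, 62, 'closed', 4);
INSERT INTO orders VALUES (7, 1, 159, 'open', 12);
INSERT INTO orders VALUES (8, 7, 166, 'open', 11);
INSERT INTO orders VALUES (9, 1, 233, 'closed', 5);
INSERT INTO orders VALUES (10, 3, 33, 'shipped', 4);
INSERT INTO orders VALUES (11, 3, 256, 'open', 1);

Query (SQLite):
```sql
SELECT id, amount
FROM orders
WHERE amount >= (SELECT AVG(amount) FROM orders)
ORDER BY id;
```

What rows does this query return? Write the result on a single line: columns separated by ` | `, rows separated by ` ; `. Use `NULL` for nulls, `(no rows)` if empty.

3 | 145 ; 5 | 153 ; 7 | 159 ; 8 | 166 ; 9 | 233 ; 11 | 256

Scalar subquery: AVG(amount) over all orders rows = 126.181818 (≈; comparison uses full precision).
Keep rows where amount >= that value.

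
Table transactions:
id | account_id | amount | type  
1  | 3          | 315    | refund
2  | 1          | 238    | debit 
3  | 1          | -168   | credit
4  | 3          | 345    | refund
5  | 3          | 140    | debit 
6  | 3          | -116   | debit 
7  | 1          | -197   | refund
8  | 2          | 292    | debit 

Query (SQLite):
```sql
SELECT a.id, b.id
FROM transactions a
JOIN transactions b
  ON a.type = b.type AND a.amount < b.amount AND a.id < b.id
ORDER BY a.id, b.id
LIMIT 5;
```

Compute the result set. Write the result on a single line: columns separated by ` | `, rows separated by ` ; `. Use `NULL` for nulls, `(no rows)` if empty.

1 | 4 ; 2 | 8 ; 5 | 8 ; 6 | 8

Pairs (a,b) with same type, a.amount < b.amount, a.id < b.id.
type groups: credit:{3} debit:{2,5,6,8} refund:{1,4,7}
Ordered by (a.id, b.id); first 5.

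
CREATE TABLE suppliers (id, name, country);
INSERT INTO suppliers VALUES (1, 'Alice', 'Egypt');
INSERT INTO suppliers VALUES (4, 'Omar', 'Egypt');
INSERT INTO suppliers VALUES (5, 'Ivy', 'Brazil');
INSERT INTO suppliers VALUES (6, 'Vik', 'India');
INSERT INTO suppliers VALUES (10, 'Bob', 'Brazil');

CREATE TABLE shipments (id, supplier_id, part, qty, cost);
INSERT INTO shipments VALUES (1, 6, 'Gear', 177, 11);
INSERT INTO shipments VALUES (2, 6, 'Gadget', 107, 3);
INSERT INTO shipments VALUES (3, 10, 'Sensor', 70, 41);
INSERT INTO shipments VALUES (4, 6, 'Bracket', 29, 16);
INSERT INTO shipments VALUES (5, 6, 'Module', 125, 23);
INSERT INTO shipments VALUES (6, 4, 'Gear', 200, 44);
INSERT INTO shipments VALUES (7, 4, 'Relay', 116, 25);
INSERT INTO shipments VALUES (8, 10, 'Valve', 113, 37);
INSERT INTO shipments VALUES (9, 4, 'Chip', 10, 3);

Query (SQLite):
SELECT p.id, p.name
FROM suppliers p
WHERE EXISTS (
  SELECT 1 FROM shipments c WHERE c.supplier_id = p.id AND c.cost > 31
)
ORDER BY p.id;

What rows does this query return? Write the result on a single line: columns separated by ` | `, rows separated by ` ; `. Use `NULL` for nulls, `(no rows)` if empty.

4 | Omar ; 10 | Bob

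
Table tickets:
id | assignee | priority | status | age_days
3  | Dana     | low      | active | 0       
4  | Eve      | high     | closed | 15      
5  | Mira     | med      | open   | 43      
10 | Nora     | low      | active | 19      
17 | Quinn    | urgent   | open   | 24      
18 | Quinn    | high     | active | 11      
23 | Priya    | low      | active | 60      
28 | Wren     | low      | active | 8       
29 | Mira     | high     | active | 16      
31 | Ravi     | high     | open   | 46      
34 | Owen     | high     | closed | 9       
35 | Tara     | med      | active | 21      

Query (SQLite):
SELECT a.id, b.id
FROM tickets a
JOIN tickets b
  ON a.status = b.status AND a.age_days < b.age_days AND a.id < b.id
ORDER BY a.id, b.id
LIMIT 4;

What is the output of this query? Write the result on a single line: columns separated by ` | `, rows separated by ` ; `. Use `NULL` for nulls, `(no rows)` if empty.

3 | 10 ; 3 | 18 ; 3 | 23 ; 3 | 28

Pairs (a,b) with same status, a.age_days < b.age_days, a.id < b.id.
status groups: active:{3,10,18,23,28,29,35} closed:{4,34} open:{5,17,31}
Ordered by (a.id, b.id); first 4.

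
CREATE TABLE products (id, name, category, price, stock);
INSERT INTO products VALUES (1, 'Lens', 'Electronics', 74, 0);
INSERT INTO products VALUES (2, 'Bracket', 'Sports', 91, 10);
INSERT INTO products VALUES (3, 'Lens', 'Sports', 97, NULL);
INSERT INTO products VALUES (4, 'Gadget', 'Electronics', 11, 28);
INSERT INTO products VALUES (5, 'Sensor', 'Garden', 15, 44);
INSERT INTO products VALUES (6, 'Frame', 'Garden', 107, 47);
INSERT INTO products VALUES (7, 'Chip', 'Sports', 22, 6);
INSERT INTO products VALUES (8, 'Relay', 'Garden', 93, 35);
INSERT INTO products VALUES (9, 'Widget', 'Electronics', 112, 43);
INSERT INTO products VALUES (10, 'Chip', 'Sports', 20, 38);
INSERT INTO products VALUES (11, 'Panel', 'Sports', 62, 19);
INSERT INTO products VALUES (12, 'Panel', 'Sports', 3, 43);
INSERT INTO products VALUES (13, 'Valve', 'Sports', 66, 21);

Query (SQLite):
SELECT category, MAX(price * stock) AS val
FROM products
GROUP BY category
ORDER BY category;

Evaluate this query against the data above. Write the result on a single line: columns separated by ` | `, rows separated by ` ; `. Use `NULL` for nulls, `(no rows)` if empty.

For each row compute price * stock.
Group by category; take MAX of the expression per group.
  Electronics: ids {1, 4, 9} → MAX(price * stock)=4816
  Garden: ids {5, 6, 8} → MAX(price * stock)=5029
  Sports: ids {2, 3, 7, 10, 11, 12, 13} → MAX(price * stock)=1386

Electronics | 4816 ; Garden | 5029 ; Sports | 1386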